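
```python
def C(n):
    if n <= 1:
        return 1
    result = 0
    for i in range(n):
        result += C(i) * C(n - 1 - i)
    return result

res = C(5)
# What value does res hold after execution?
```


C(5)
= sum of C(i) * C(5-1-i) for i in 0..4
First compute sub-values bottom-up:
  C(0) = 1, C(1) = 1
  C(2) = 1*1 + 1*1 = 2
  C(3) = 1*2 + 1*1 + 2*1 = 5
  C(4) = 1*5 + 1*2 + 2*1 + 5*1 = 14
Now C(5):
  C(0)*C(4) = 1*14 = 14
  C(1)*C(3) = 1*5 = 5
  C(2)*C(2) = 2*2 = 4
  C(3)*C(1) = 5*1 = 5
  C(4)*C(0) = 14*1 = 14
= 14 + 5 + 4 + 5 + 14
= 42


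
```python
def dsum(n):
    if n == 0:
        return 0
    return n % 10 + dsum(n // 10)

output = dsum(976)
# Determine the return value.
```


dsum(976)
= 6 + dsum(97)
= 6 + 7 + dsum(9)
= 6 + 7 + 9 + dsum(0)
= 6 + 7 + 9 + 0
= 22


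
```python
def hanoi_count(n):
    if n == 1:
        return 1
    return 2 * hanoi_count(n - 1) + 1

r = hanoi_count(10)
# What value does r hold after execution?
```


hanoi_count(10)
= 2 * hanoi_count(9) + 1
= 2 * (2 * hanoi_count(8) + 1) + 1
= 2 * (2 * (2 * hanoi_count(7) + 1) + 1) + 1
= 2 * (2 * (2 * (2 * hanoi_count(6) + 1) + 1) + 1) + 1
= 2 * (2 * (2 * (2 * (2 * hanoi_count(5) + 1) + 1) + 1) + 1) + 1
= 2 * (2 * (2 * (2 * (2 * (2 * hanoi_count(4) + 1) + 1) + 1) + 1) + 1) + 1
= 2 * (2 * (2 * (2 * (2 * (2 * (2 * hanoi_count(3) + 1) + 1) + 1) + 1) + 1) + 1) + 1
= 2 * (2 * (2 * (2 * (2 * (2 * (2 * (2 * hanoi_count(2) + 1) + 1) + 1) + 1) + 1) + 1) + 1) + 1
= 2 * (2 * (2 * (2 * (2 * (2 * (2 * (2 * (2 * hanoi_count(1) + 1) + 1) + 1) + 1) + 1) + 1) + 1) + 1) + 1
Now compute bottom-up:
hanoi_count(1) = 1
hanoi_count(2) = 2 * 1 + 1 = 3
hanoi_count(3) = 2 * 3 + 1 = 7
hanoi_count(4) = 2 * 7 + 1 = 15
hanoi_count(5) = 2 * 15 + 1 = 31
hanoi_count(6) = 2 * 31 + 1 = 63
hanoi_count(7) = 2 * 63 + 1 = 127
hanoi_count(8) = 2 * 127 + 1 = 255
hanoi_count(9) = 2 * 255 + 1 = 511
hanoi_count(10) = 2 * 511 + 1 = 1023
= 1023


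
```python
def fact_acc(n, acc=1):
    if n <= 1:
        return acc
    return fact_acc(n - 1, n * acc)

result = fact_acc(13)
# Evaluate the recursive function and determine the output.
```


fact_acc(13, 1)
= fact_acc(12, 13 * 1) = fact_acc(12, 13)
= fact_acc(11, 12 * 13) = fact_acc(11, 156)
= fact_acc(10, 11 * 156) = fact_acc(10, 1716)
= fact_acc(9, 10 * 1716) = fact_acc(9, 17160)
= fact_acc(8, 9 * 17160) = fact_acc(8, 154440)
= fact_acc(7, 8 * 154440) = fact_acc(7, 1235520)
= fact_acc(6, 7 * 1235520) = fact_acc(6, 8648640)
= fact_acc(5, 6 * 8648640) = fact_acc(5, 51891840)
= fact_acc(4, 5 * 51891840) = fact_acc(4, 259459200)
= fact_acc(3, 4 * 259459200) = fact_acc(3, 1037836800)
= fact_acc(2, 3 * 1037836800) = fact_acc(2, 3113510400)
= fact_acc(1, 2 * 3113510400) = fact_acc(1, 6227020800)
n <= 1, return acc = 6227020800


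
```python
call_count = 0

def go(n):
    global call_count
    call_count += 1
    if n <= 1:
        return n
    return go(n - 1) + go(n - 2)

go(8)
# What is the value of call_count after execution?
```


go(8) calls go(7) and go(6); each non-base call branches into two more.
Let C(k) = total number of calls made by go(k), including the call to go(k) itself.
Base cases: C(0) = 1, C(1) = 1
Recurrence: C(k) = 1 + C(k-1) + C(k-2)
  C(2) = 1 + C(1) + C(0) = 1 + 1 + 1 = 3
  C(3) = 1 + C(2) + C(1) = 1 + 3 + 1 = 5
  C(4) = 1 + C(3) + C(2) = 1 + 5 + 3 = 9
  C(5) = 1 + C(4) + C(3) = 1 + 9 + 5 = 15
  C(6) = 1 + C(5) + C(4) = 1 + 15 + 9 = 25
  C(7) = 1 + C(6) + C(5) = 1 + 25 + 15 = 41
  C(8) = 1 + C(7) + C(6) = 1 + 41 + 25 = 67
Total calls = C(8) = 67


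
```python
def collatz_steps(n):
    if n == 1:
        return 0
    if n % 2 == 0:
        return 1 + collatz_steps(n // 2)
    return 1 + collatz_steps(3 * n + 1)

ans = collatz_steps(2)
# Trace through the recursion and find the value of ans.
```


collatz_steps(2)
2 is even -> collatz_steps(1)
Reached 1 after 1 steps
= 1


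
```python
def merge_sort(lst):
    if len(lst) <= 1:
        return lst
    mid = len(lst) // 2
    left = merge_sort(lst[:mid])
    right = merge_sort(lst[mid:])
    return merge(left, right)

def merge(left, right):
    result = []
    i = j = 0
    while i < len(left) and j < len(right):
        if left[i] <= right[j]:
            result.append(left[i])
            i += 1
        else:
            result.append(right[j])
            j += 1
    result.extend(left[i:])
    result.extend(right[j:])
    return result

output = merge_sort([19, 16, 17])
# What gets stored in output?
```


merge_sort([19, 16, 17])
Split into [19] and [16, 17]
Left sorted: [19]
Right sorted: [16, 17]
Merge [19] and [16, 17]
= [16, 17, 19]


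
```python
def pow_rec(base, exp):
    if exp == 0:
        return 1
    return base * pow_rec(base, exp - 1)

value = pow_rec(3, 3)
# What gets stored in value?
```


pow_rec(3, 3)
= 3 * pow_rec(3, 2)
= 3 * 3 * pow_rec(3, 1)
= 3 * 3 * 3 * pow_rec(3, 0)
= 3 * 3 * 3 * 1
= 27


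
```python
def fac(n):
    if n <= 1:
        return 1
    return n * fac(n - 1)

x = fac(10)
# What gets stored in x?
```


fac(10)
= 10 * fac(9)
= 10 * 9 * fac(8)
= 10 * 9 * 8 * fac(7)
= 10 * 9 * 8 * 7 * fac(6)
= 10 * 9 * 8 * 7 * 6 * fac(5)
= 10 * 9 * 8 * 7 * 6 * 5 * fac(4)
= 10 * 9 * 8 * 7 * 6 * 5 * 4 * fac(3)
= 10 * 9 * 8 * 7 * 6 * 5 * 4 * 3 * fac(2)
= 10 * 9 * 8 * 7 * 6 * 5 * 4 * 3 * 2 * fac(1)
= 10 * 9 * 8 * 7 * 6 * 5 * 4 * 3 * 2 * 1
= 3628800


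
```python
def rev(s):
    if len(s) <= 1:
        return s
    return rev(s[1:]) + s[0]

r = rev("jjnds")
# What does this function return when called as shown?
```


rev("jjnds")
= rev("jnds") + "j"
= rev("nds") + "j" + "j"
= rev("ds") + "n" + "j" + "j"
= rev("s") + "d" + "n" + "j" + "j"
= "s" + "d" + "n" + "j" + "j"
= "sdnjj"


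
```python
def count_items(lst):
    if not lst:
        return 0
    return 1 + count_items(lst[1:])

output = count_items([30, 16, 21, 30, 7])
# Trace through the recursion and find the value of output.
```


count_items([30, 16, 21, 30, 7])
= 1 + count_items([16, 21, 30, 7])
= 1 + 1 + count_items([21, 30, 7])
= 1 + 1 + 1 + count_items([30, 7])
= 1 + 1 + 1 + 1 + count_items([7])
= 1 + 1 + 1 + 1 + 1 + count_items([])
= 1 + 1 + 1 + 1 + 1 + 0
= 5


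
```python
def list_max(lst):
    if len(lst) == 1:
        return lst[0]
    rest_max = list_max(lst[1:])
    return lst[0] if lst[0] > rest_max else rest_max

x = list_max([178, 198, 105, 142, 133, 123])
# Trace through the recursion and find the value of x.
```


list_max([178, 198, 105, 142, 133, 123])
= compare 178 with list_max([198, 105, 142, 133, 123])
= compare 198 with list_max([105, 142, 133, 123])
= compare 105 with list_max([142, 133, 123])
= compare 142 with list_max([133, 123])
= compare 133 with list_max([123])
Base: list_max([123]) = 123
compare 133 with 123: max = 133
compare 142 with 133: max = 142
compare 105 with 142: max = 142
compare 198 with 142: max = 198
compare 178 with 198: max = 198
= 198


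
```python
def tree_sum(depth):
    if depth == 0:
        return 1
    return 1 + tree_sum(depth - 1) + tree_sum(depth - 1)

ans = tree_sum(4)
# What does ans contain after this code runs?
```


tree_sum(4)
= 1 + tree_sum(3) + tree_sum(3)
= 1 + 2 * tree_sum(3)
tree_sum(k) = 2^(k+1) - 1
tree_sum(0) = 1
tree_sum(1) = 3
tree_sum(2) = 7
tree_sum(3) = 15
tree_sum(4) = 31
tree_sum(4) = 2^5 - 1 = 31


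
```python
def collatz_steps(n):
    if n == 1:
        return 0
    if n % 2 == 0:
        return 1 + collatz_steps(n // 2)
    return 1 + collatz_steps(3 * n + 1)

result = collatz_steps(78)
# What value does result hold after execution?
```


collatz_steps(78)
78 is even -> collatz_steps(39)
39 is odd -> 3*39+1 = 118 -> collatz_steps(118)
118 is even -> collatz_steps(59)
59 is odd -> 3*59+1 = 178 -> collatz_steps(178)
178 is even -> collatz_steps(89)
89 is odd -> 3*89+1 = 268 -> collatz_steps(268)
268 is even -> collatz_steps(134)
134 is even -> collatz_steps(67)
67 is odd -> 3*67+1 = 202 -> collatz_steps(202)
202 is even -> collatz_steps(101)
101 is odd -> 3*101+1 = 304 -> collatz_steps(304)
304 is even -> collatz_steps(152)
152 is even -> collatz_steps(76)
76 is even -> collatz_steps(38)
38 is even -> collatz_steps(19)
19 is odd -> 3*19+1 = 58 -> collatz_steps(58)
58 is even -> collatz_steps(29)
29 is odd -> 3*29+1 = 88 -> collatz_steps(88)
88 is even -> collatz_steps(44)
44 is even -> collatz_steps(22)
22 is even -> collatz_steps(11)
11 is odd -> 3*11+1 = 34 -> collatz_steps(34)
34 is even -> collatz_steps(17)
17 is odd -> 3*17+1 = 52 -> collatz_steps(52)
52 is even -> collatz_steps(26)
26 is even -> collatz_steps(13)
13 is odd -> 3*13+1 = 40 -> collatz_steps(40)
40 is even -> collatz_steps(20)
20 is even -> collatz_steps(10)
10 is even -> collatz_steps(5)
5 is odd -> 3*5+1 = 16 -> collatz_steps(16)
16 is even -> collatz_steps(8)
8 is even -> collatz_steps(4)
4 is even -> collatz_steps(2)
2 is even -> collatz_steps(1)
Reached 1 after 35 steps
= 35


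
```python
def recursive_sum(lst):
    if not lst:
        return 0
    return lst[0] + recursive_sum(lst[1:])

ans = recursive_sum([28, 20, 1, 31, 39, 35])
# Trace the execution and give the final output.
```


recursive_sum([28, 20, 1, 31, 39, 35])
= 28 + recursive_sum([20, 1, 31, 39, 35])
= 28 + 20 + recursive_sum([1, 31, 39, 35])
= 28 + 20 + 1 + recursive_sum([31, 39, 35])
= 28 + 20 + 1 + 31 + recursive_sum([39, 35])
= 28 + 20 + 1 + 31 + 39 + recursive_sum([35])
= 28 + 20 + 1 + 31 + 39 + 35 + recursive_sum([])
= 28 + 20 + 1 + 31 + 39 + 35 + 0
= 154


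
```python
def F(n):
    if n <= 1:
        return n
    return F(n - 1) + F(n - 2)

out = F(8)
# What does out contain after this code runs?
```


F(8)
= F(7) + F(6)
= (F(6) + F(5)) + F(6)
Computing bottom-up: F(0)=0, F(1)=1, F(2)=1, F(3)=2, F(4)=3, F(5)=5, F(6)=8, F(7)=13, F(8)=21
= 21


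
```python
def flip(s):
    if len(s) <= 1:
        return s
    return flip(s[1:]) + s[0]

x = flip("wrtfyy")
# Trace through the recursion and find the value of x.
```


flip("wrtfyy")
= flip("rtfyy") + "w"
= flip("tfyy") + "r" + "w"
= flip("fyy") + "t" + "r" + "w"
= flip("yy") + "f" + "t" + "r" + "w"
= flip("y") + "y" + "f" + "t" + "r" + "w"
= "y" + "y" + "f" + "t" + "r" + "w"
= "yyftrw"


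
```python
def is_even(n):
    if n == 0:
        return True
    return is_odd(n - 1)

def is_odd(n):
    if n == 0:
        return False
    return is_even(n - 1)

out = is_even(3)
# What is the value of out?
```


is_even(3)
= is_odd(2)
= is_even(1)
= is_odd(0)
n == 0: return False
= False


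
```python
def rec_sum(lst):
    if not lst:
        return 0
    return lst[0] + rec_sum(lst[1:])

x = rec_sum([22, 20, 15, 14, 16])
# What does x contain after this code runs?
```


rec_sum([22, 20, 15, 14, 16])
= 22 + rec_sum([20, 15, 14, 16])
= 22 + 20 + rec_sum([15, 14, 16])
= 22 + 20 + 15 + rec_sum([14, 16])
= 22 + 20 + 15 + 14 + rec_sum([16])
= 22 + 20 + 15 + 14 + 16 + rec_sum([])
= 22 + 20 + 15 + 14 + 16 + 0
= 87


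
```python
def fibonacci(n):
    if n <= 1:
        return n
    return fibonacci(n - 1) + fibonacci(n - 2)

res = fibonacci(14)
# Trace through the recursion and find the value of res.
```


fibonacci(14)
= fibonacci(13) + fibonacci(12)
= (fibonacci(12) + fibonacci(11)) + fibonacci(12)
Computing bottom-up: fibonacci(0)=0, fibonacci(1)=1, fibonacci(2)=1, fibonacci(3)=2, fibonacci(4)=3, fibonacci(5)=5, fibonacci(6)=8, fibonacci(7)=13, fibonacci(8)=21, fibonacci(9)=34, fibonacci(10)=55, fibonacci(11)=89, fibonacci(12)=144, fibonacci(13)=233, fibonacci(14)=377
= 377


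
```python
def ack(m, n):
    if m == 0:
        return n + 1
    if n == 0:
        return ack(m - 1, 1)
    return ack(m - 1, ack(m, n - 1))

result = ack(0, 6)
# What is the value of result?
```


ack(0, 6)
m == 0: return 6 + 1 = 7
= 7


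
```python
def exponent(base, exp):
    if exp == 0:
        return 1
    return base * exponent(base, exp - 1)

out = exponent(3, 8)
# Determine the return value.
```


exponent(3, 8)
= 3 * exponent(3, 7)
= 3 * 3 * exponent(3, 6)
= 3 * 3 * 3 * exponent(3, 5)
= 3 * 3 * 3 * 3 * exponent(3, 4)
= 3 * 3 * 3 * 3 * 3 * exponent(3, 3)
= 3 * 3 * 3 * 3 * 3 * 3 * exponent(3, 2)
= 3 * 3 * 3 * 3 * 3 * 3 * 3 * exponent(3, 1)
= 3 * 3 * 3 * 3 * 3 * 3 * 3 * 3 * exponent(3, 0)
= 3 * 3 * 3 * 3 * 3 * 3 * 3 * 3 * 1
= 6561


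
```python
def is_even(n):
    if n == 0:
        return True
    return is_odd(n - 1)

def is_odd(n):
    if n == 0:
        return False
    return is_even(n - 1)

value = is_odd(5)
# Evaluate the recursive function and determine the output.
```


is_odd(5)
= is_even(4)
= is_odd(3)
= is_even(2)
= is_odd(1)
= is_even(0)
n == 0: return True
= True


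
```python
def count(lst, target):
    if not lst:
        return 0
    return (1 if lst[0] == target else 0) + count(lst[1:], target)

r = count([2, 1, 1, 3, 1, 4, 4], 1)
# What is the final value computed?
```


count([2, 1, 1, 3, 1, 4, 4], 1)
lst[0]=2 != 1: 0 + count([1, 1, 3, 1, 4, 4], 1)
lst[0]=1 == 1: 1 + count([1, 3, 1, 4, 4], 1)
lst[0]=1 == 1: 1 + count([3, 1, 4, 4], 1)
lst[0]=3 != 1: 0 + count([1, 4, 4], 1)
lst[0]=1 == 1: 1 + count([4, 4], 1)
lst[0]=4 != 1: 0 + count([4], 1)
lst[0]=4 != 1: 0 + count([], 1)
= 3


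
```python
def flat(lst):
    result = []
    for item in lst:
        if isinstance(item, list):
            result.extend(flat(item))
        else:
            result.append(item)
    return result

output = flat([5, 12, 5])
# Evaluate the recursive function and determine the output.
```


flat([5, 12, 5])
Processing each element:
  5 is not a list -> append 5
  12 is not a list -> append 12
  5 is not a list -> append 5
= [5, 12, 5]


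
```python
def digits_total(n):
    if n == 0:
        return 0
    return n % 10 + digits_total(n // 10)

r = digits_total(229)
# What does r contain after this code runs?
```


digits_total(229)
= 9 + digits_total(22)
= 9 + 2 + digits_total(2)
= 9 + 2 + 2 + digits_total(0)
= 9 + 2 + 2 + 0
= 13


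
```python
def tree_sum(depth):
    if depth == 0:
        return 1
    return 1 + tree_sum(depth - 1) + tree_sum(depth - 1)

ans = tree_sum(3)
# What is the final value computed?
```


tree_sum(3)
= 1 + tree_sum(2) + tree_sum(2)
= 1 + 2 * tree_sum(2)
tree_sum(k) = 2^(k+1) - 1
tree_sum(0) = 1
tree_sum(1) = 3
tree_sum(2) = 7
tree_sum(3) = 15
tree_sum(3) = 2^4 - 1 = 15


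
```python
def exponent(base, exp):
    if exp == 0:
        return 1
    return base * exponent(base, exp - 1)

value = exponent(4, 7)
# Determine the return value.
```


exponent(4, 7)
= 4 * exponent(4, 6)
= 4 * 4 * exponent(4, 5)
= 4 * 4 * 4 * exponent(4, 4)
= 4 * 4 * 4 * 4 * exponent(4, 3)
= 4 * 4 * 4 * 4 * 4 * exponent(4, 2)
= 4 * 4 * 4 * 4 * 4 * 4 * exponent(4, 1)
= 4 * 4 * 4 * 4 * 4 * 4 * 4 * exponent(4, 0)
= 4 * 4 * 4 * 4 * 4 * 4 * 4 * 1
= 16384


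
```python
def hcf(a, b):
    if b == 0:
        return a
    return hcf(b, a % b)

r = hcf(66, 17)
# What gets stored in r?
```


hcf(66, 17)
= hcf(17, 66 % 17) = hcf(17, 15)
= hcf(15, 17 % 15) = hcf(15, 2)
= hcf(2, 15 % 2) = hcf(2, 1)
= hcf(1, 2 % 1) = hcf(1, 0)
b == 0, return a = 1


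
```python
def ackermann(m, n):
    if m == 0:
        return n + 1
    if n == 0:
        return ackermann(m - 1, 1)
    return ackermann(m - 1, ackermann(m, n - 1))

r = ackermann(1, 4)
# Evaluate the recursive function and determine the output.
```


ackermann(1, 4)
= ackermann(0, ackermann(1, 3))
First compute ackermann(1, 3) = 5
= ackermann(0, 5)
= 6


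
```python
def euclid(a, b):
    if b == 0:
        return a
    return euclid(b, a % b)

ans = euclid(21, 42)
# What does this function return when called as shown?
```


euclid(21, 42)
= euclid(42, 21 % 42) = euclid(42, 21)
= euclid(21, 42 % 21) = euclid(21, 0)
b == 0, return a = 21


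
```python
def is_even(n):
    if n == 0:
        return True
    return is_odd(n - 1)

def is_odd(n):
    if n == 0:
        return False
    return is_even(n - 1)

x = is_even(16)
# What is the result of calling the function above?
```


is_even(16)
= is_odd(15)
= is_even(14)
= is_odd(13)
= is_even(12)
= is_odd(11)
= is_even(10)
= is_odd(9)
= is_even(8)
= is_odd(7)
= is_even(6)
= is_odd(5)
= is_even(4)
= is_odd(3)
= is_even(2)
= is_odd(1)
= is_even(0)
n == 0: return True
= True


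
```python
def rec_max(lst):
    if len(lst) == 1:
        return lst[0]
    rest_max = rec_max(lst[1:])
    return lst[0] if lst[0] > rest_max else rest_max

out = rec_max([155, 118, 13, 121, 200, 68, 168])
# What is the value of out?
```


rec_max([155, 118, 13, 121, 200, 68, 168])
= compare 155 with rec_max([118, 13, 121, 200, 68, 168])
= compare 118 with rec_max([13, 121, 200, 68, 168])
= compare 13 with rec_max([121, 200, 68, 168])
= compare 121 with rec_max([200, 68, 168])
= compare 200 with rec_max([68, 168])
= compare 68 with rec_max([168])
Base: rec_max([168]) = 168
compare 68 with 168: max = 168
compare 200 with 168: max = 200
compare 121 with 200: max = 200
compare 13 with 200: max = 200
compare 118 with 200: max = 200
compare 155 with 200: max = 200
= 200


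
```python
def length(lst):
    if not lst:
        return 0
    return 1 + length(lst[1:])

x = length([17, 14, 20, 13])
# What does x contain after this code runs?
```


length([17, 14, 20, 13])
= 1 + length([14, 20, 13])
= 1 + 1 + length([20, 13])
= 1 + 1 + 1 + length([13])
= 1 + 1 + 1 + 1 + length([])
= 1 + 1 + 1 + 1 + 0
= 4


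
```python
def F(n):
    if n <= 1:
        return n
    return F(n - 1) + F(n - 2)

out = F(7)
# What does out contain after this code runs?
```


F(7)
= F(6) + F(5)
= (F(5) + F(4)) + F(5)
Computing bottom-up: F(0)=0, F(1)=1, F(2)=1, F(3)=2, F(4)=3, F(5)=5, F(6)=8, F(7)=13
= 13


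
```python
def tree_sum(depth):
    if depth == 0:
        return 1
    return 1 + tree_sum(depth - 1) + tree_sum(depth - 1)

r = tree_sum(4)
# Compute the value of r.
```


tree_sum(4)
= 1 + tree_sum(3) + tree_sum(3)
= 1 + 2 * tree_sum(3)
tree_sum(k) = 2^(k+1) - 1
tree_sum(0) = 1
tree_sum(1) = 3
tree_sum(2) = 7
tree_sum(3) = 15
tree_sum(4) = 31
tree_sum(4) = 2^5 - 1 = 31


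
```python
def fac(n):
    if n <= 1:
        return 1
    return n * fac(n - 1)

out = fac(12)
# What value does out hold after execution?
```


fac(12)
= 12 * fac(11)
= 12 * 11 * fac(10)
= 12 * 11 * 10 * fac(9)
= 12 * 11 * 10 * 9 * fac(8)
= 12 * 11 * 10 * 9 * 8 * fac(7)
= 12 * 11 * 10 * 9 * 8 * 7 * fac(6)
= 12 * 11 * 10 * 9 * 8 * 7 * 6 * fac(5)
= 12 * 11 * 10 * 9 * 8 * 7 * 6 * 5 * fac(4)
= 12 * 11 * 10 * 9 * 8 * 7 * 6 * 5 * 4 * fac(3)
= 12 * 11 * 10 * 9 * 8 * 7 * 6 * 5 * 4 * 3 * fac(2)
= 12 * 11 * 10 * 9 * 8 * 7 * 6 * 5 * 4 * 3 * 2 * fac(1)
= 12 * 11 * 10 * 9 * 8 * 7 * 6 * 5 * 4 * 3 * 2 * 1
= 479001600


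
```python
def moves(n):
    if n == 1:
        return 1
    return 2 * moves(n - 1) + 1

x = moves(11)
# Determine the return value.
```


moves(11)
= 2 * moves(10) + 1
= 2 * (2 * moves(9) + 1) + 1
= 2 * (2 * (2 * moves(8) + 1) + 1) + 1
= 2 * (2 * (2 * (2 * moves(7) + 1) + 1) + 1) + 1
= 2 * (2 * (2 * (2 * (2 * moves(6) + 1) + 1) + 1) + 1) + 1
= 2 * (2 * (2 * (2 * (2 * (2 * moves(5) + 1) + 1) + 1) + 1) + 1) + 1
= 2 * (2 * (2 * (2 * (2 * (2 * (2 * moves(4) + 1) + 1) + 1) + 1) + 1) + 1) + 1
= 2 * (2 * (2 * (2 * (2 * (2 * (2 * (2 * moves(3) + 1) + 1) + 1) + 1) + 1) + 1) + 1) + 1
= 2 * (2 * (2 * (2 * (2 * (2 * (2 * (2 * (2 * moves(2) + 1) + 1) + 1) + 1) + 1) + 1) + 1) + 1) + 1
= 2 * (2 * (2 * (2 * (2 * (2 * (2 * (2 * (2 * (2 * moves(1) + 1) + 1) + 1) + 1) + 1) + 1) + 1) + 1) + 1) + 1
Now compute bottom-up:
moves(1) = 1
moves(2) = 2 * 1 + 1 = 3
moves(3) = 2 * 3 + 1 = 7
moves(4) = 2 * 7 + 1 = 15
moves(5) = 2 * 15 + 1 = 31
moves(6) = 2 * 31 + 1 = 63
moves(7) = 2 * 63 + 1 = 127
moves(8) = 2 * 127 + 1 = 255
moves(9) = 2 * 255 + 1 = 511
moves(10) = 2 * 511 + 1 = 1023
moves(11) = 2 * 1023 + 1 = 2047
= 2047


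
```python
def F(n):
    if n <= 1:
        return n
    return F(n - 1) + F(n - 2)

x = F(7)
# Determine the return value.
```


F(7)
= F(6) + F(5)
= (F(5) + F(4)) + F(5)
Computing bottom-up: F(0)=0, F(1)=1, F(2)=1, F(3)=2, F(4)=3, F(5)=5, F(6)=8, F(7)=13
= 13


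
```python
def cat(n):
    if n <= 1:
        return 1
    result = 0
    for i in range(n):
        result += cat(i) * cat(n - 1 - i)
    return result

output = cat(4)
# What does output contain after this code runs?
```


cat(4)
= sum of cat(i) * cat(4-1-i) for i in 0..3
First compute sub-values bottom-up:
  cat(0) = 1, cat(1) = 1
  cat(2) = 1*1 + 1*1 = 2
  cat(3) = 1*2 + 1*1 + 2*1 = 5
Now cat(4):
  cat(0)*cat(3) = 1*5 = 5
  cat(1)*cat(2) = 1*2 = 2
  cat(2)*cat(1) = 2*1 = 2
  cat(3)*cat(0) = 5*1 = 5
= 5 + 2 + 2 + 5
= 14


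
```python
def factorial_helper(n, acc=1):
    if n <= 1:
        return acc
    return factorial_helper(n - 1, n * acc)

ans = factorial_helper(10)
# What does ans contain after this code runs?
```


factorial_helper(10, 1)
= factorial_helper(9, 10 * 1) = factorial_helper(9, 10)
= factorial_helper(8, 9 * 10) = factorial_helper(8, 90)
= factorial_helper(7, 8 * 90) = factorial_helper(7, 720)
= factorial_helper(6, 7 * 720) = factorial_helper(6, 5040)
= factorial_helper(5, 6 * 5040) = factorial_helper(5, 30240)
= factorial_helper(4, 5 * 30240) = factorial_helper(4, 151200)
= factorial_helper(3, 4 * 151200) = factorial_helper(3, 604800)
= factorial_helper(2, 3 * 604800) = factorial_helper(2, 1814400)
= factorial_helper(1, 2 * 1814400) = factorial_helper(1, 3628800)
n <= 1, return acc = 3628800


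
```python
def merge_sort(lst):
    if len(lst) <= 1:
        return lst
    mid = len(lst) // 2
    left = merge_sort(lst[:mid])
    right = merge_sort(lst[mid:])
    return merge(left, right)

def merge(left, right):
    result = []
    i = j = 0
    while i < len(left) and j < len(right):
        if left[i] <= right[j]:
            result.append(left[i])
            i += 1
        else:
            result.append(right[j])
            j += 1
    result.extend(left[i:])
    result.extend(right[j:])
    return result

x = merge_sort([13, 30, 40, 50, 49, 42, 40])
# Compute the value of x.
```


merge_sort([13, 30, 40, 50, 49, 42, 40])
Split into [13, 30, 40] and [50, 49, 42, 40]
Left sorted: [13, 30, 40]
Right sorted: [40, 42, 49, 50]
Merge [13, 30, 40] and [40, 42, 49, 50]
= [13, 30, 40, 40, 42, 49, 50]


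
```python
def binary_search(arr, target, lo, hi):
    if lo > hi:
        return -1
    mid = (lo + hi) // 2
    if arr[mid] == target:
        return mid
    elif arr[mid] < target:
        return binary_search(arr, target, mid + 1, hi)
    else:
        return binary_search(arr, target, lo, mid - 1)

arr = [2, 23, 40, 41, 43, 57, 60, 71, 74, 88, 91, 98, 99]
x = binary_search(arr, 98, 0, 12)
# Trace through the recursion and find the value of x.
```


binary_search(arr, 98, 0, 12)
lo=0, hi=12, mid=6, arr[mid]=60
60 < 98, search right half
lo=7, hi=12, mid=9, arr[mid]=88
88 < 98, search right half
lo=10, hi=12, mid=11, arr[mid]=98
arr[11] == 98, found at index 11
= 11


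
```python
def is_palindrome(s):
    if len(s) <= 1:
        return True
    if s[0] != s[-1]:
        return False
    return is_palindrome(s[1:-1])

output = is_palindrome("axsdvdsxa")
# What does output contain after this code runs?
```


is_palindrome("axsdvdsxa")
"axsdvdsxa": s[0]='a' == s[-1]='a' -> is_palindrome("xsdvdsx")
"xsdvdsx": s[0]='x' == s[-1]='x' -> is_palindrome("sdvds")
"sdvds": s[0]='s' == s[-1]='s' -> is_palindrome("dvd")
"dvd": s[0]='d' == s[-1]='d' -> is_palindrome("v")
"v": len <= 1 -> True
= True


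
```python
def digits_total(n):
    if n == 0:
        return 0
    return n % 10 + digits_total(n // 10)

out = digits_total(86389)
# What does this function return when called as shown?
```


digits_total(86389)
= 9 + digits_total(8638)
= 9 + 8 + digits_total(863)
= 9 + 8 + 3 + digits_total(86)
= 9 + 8 + 3 + 6 + digits_total(8)
= 9 + 8 + 3 + 6 + 8 + digits_total(0)
= 9 + 8 + 3 + 6 + 8 + 0
= 34


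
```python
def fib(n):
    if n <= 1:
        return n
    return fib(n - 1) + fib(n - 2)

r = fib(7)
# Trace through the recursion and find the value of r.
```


fib(7)
= fib(6) + fib(5)
= (fib(5) + fib(4)) + fib(5)
Computing bottom-up: fib(0)=0, fib(1)=1, fib(2)=1, fib(3)=2, fib(4)=3, fib(5)=5, fib(6)=8, fib(7)=13
= 13


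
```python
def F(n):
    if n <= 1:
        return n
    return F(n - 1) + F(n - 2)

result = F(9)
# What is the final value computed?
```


F(9)
= F(8) + F(7)
= (F(7) + F(6)) + F(7)
Computing bottom-up: F(0)=0, F(1)=1, F(2)=1, F(3)=2, F(4)=3, F(5)=5, F(6)=8, F(7)=13, F(8)=21, F(9)=34
= 34


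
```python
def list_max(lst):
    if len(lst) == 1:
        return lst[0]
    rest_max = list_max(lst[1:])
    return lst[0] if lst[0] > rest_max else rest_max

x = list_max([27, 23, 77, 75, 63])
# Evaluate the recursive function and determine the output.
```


list_max([27, 23, 77, 75, 63])
= compare 27 with list_max([23, 77, 75, 63])
= compare 23 with list_max([77, 75, 63])
= compare 77 with list_max([75, 63])
= compare 75 with list_max([63])
Base: list_max([63]) = 63
compare 75 with 63: max = 75
compare 77 with 75: max = 77
compare 23 with 77: max = 77
compare 27 with 77: max = 77
= 77


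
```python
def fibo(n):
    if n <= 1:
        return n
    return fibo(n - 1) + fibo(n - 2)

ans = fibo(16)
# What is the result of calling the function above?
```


fibo(16)
= fibo(15) + fibo(14)
= (fibo(14) + fibo(13)) + fibo(14)
Computing bottom-up: fibo(0)=0, fibo(1)=1, fibo(2)=1, fibo(3)=2, fibo(4)=3, fibo(5)=5, fibo(6)=8, fibo(7)=13, fibo(8)=21, fibo(9)=34, fibo(10)=55, fibo(11)=89, fibo(12)=144, fibo(13)=233, fibo(14)=377, fibo(15)=610, fibo(16)=987
= 987


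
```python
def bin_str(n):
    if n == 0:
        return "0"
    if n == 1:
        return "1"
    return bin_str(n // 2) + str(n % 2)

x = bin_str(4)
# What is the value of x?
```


bin_str(4)
= bin_str(2) + "0"
= bin_str(1) + "0" + "0"
= "1" + "0" + "0"
= "100"


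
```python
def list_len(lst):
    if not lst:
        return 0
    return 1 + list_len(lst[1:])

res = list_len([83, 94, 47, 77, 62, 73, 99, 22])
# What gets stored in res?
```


list_len([83, 94, 47, 77, 62, 73, 99, 22])
= 1 + list_len([94, 47, 77, 62, 73, 99, 22])
= 1 + 1 + list_len([47, 77, 62, 73, 99, 22])
= 1 + 1 + 1 + list_len([77, 62, 73, 99, 22])
= 1 + 1 + 1 + 1 + list_len([62, 73, 99, 22])
= 1 + 1 + 1 + 1 + 1 + list_len([73, 99, 22])
= 1 + 1 + 1 + 1 + 1 + 1 + list_len([99, 22])
= 1 + 1 + 1 + 1 + 1 + 1 + 1 + list_len([22])
= 1 + 1 + 1 + 1 + 1 + 1 + 1 + 1 + list_len([])
= 1 + 1 + 1 + 1 + 1 + 1 + 1 + 1 + 0
= 8


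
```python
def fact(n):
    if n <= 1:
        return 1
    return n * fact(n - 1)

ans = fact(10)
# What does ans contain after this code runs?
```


fact(10)
= 10 * fact(9)
= 10 * 9 * fact(8)
= 10 * 9 * 8 * fact(7)
= 10 * 9 * 8 * 7 * fact(6)
= 10 * 9 * 8 * 7 * 6 * fact(5)
= 10 * 9 * 8 * 7 * 6 * 5 * fact(4)
= 10 * 9 * 8 * 7 * 6 * 5 * 4 * fact(3)
= 10 * 9 * 8 * 7 * 6 * 5 * 4 * 3 * fact(2)
= 10 * 9 * 8 * 7 * 6 * 5 * 4 * 3 * 2 * fact(1)
= 10 * 9 * 8 * 7 * 6 * 5 * 4 * 3 * 2 * 1
= 3628800


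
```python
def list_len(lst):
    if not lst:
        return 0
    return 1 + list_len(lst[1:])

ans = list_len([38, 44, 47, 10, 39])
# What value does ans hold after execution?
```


list_len([38, 44, 47, 10, 39])
= 1 + list_len([44, 47, 10, 39])
= 1 + 1 + list_len([47, 10, 39])
= 1 + 1 + 1 + list_len([10, 39])
= 1 + 1 + 1 + 1 + list_len([39])
= 1 + 1 + 1 + 1 + 1 + list_len([])
= 1 + 1 + 1 + 1 + 1 + 0
= 5


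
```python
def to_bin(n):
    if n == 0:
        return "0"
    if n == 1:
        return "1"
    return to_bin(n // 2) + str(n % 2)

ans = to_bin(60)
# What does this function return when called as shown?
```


to_bin(60)
= to_bin(30) + "0"
= to_bin(15) + "0" + "0"
= to_bin(7) + "1" + "0" + "0"
= to_bin(3) + "1" + "1" + "0" + "0"
= to_bin(1) + "1" + "1" + "1" + "0" + "0"
= "1" + "1" + "1" + "1" + "0" + "0"
= "111100"


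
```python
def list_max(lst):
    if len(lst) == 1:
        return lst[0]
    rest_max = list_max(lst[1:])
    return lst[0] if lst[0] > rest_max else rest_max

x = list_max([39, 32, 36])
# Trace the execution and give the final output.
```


list_max([39, 32, 36])
= compare 39 with list_max([32, 36])
= compare 32 with list_max([36])
Base: list_max([36]) = 36
compare 32 with 36: max = 36
compare 39 with 36: max = 39
= 39


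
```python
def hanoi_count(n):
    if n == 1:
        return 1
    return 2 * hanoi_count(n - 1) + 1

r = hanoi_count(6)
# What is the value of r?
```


hanoi_count(6)
= 2 * hanoi_count(5) + 1
= 2 * (2 * hanoi_count(4) + 1) + 1
= 2 * (2 * (2 * hanoi_count(3) + 1) + 1) + 1
= 2 * (2 * (2 * (2 * hanoi_count(2) + 1) + 1) + 1) + 1
= 2 * (2 * (2 * (2 * (2 * hanoi_count(1) + 1) + 1) + 1) + 1) + 1
Now compute bottom-up:
hanoi_count(1) = 1
hanoi_count(2) = 2 * 1 + 1 = 3
hanoi_count(3) = 2 * 3 + 1 = 7
hanoi_count(4) = 2 * 7 + 1 = 15
hanoi_count(5) = 2 * 15 + 1 = 31
hanoi_count(6) = 2 * 31 + 1 = 63
= 63


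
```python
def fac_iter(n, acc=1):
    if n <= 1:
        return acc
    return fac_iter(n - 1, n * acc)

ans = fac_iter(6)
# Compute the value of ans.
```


fac_iter(6, 1)
= fac_iter(5, 6 * 1) = fac_iter(5, 6)
= fac_iter(4, 5 * 6) = fac_iter(4, 30)
= fac_iter(3, 4 * 30) = fac_iter(3, 120)
= fac_iter(2, 3 * 120) = fac_iter(2, 360)
= fac_iter(1, 2 * 360) = fac_iter(1, 720)
n <= 1, return acc = 720


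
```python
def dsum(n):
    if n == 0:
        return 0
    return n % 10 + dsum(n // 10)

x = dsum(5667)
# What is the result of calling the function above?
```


dsum(5667)
= 7 + dsum(566)
= 7 + 6 + dsum(56)
= 7 + 6 + 6 + dsum(5)
= 7 + 6 + 6 + 5 + dsum(0)
= 7 + 6 + 6 + 5 + 0
= 24


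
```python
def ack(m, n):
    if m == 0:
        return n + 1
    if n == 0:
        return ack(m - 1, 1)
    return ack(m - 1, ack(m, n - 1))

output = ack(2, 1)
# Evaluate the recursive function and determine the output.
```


ack(2, 1)
= ack(1, ack(2, 0))
First compute ack(2, 0) = 3
= ack(1, 3)
= 5


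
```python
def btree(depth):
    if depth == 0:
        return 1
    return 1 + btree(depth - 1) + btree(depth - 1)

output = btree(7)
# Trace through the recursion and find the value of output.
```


btree(7)
= 1 + btree(6) + btree(6)
= 1 + 2 * btree(6)
btree(k) = 2^(k+1) - 1
btree(0) = 1
btree(1) = 3
btree(2) = 7
btree(3) = 15
btree(4) = 31
btree(7) = 2^8 - 1 = 255


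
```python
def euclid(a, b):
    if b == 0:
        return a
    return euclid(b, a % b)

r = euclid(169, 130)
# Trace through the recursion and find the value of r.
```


euclid(169, 130)
= euclid(130, 169 % 130) = euclid(130, 39)
= euclid(39, 130 % 39) = euclid(39, 13)
= euclid(13, 39 % 13) = euclid(13, 0)
b == 0, return a = 13


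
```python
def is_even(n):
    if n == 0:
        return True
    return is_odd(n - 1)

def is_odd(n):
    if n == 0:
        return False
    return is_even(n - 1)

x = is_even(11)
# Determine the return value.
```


is_even(11)
= is_odd(10)
= is_even(9)
= is_odd(8)
= is_even(7)
= is_odd(6)
= is_even(5)
= is_odd(4)
= is_even(3)
= is_odd(2)
= is_even(1)
= is_odd(0)
n == 0: return False
= False


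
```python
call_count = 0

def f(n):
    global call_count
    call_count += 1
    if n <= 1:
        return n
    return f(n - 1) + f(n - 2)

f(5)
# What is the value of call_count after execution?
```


f(5) calls f(4) and f(3); each non-base call branches into two more.
Let C(k) = total number of calls made by f(k), including the call to f(k) itself.
Base cases: C(0) = 1, C(1) = 1
Recurrence: C(k) = 1 + C(k-1) + C(k-2)
  C(2) = 1 + C(1) + C(0) = 1 + 1 + 1 = 3
  C(3) = 1 + C(2) + C(1) = 1 + 3 + 1 = 5
  C(4) = 1 + C(3) + C(2) = 1 + 5 + 3 = 9
  C(5) = 1 + C(4) + C(3) = 1 + 9 + 5 = 15
Total calls = C(5) = 15


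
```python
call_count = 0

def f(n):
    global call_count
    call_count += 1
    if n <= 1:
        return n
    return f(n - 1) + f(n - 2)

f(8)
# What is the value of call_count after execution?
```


f(8) calls f(7) and f(6); each non-base call branches into two more.
Let C(k) = total number of calls made by f(k), including the call to f(k) itself.
Base cases: C(0) = 1, C(1) = 1
Recurrence: C(k) = 1 + C(k-1) + C(k-2)
  C(2) = 1 + C(1) + C(0) = 1 + 1 + 1 = 3
  C(3) = 1 + C(2) + C(1) = 1 + 3 + 1 = 5
  C(4) = 1 + C(3) + C(2) = 1 + 5 + 3 = 9
  C(5) = 1 + C(4) + C(3) = 1 + 9 + 5 = 15
  C(6) = 1 + C(5) + C(4) = 1 + 15 + 9 = 25
  C(7) = 1 + C(6) + C(5) = 1 + 25 + 15 = 41
  C(8) = 1 + C(7) + C(6) = 1 + 41 + 25 = 67
Total calls = C(8) = 67


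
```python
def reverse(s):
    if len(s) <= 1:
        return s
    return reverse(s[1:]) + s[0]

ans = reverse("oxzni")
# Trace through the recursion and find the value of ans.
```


reverse("oxzni")
= reverse("xzni") + "o"
= reverse("zni") + "x" + "o"
= reverse("ni") + "z" + "x" + "o"
= reverse("i") + "n" + "z" + "x" + "o"
= "i" + "n" + "z" + "x" + "o"
= "inzxo"


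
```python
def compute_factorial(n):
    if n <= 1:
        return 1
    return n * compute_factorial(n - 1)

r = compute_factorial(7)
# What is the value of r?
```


compute_factorial(7)
= 7 * compute_factorial(6)
= 7 * 6 * compute_factorial(5)
= 7 * 6 * 5 * compute_factorial(4)
= 7 * 6 * 5 * 4 * compute_factorial(3)
= 7 * 6 * 5 * 4 * 3 * compute_factorial(2)
= 7 * 6 * 5 * 4 * 3 * 2 * compute_factorial(1)
= 7 * 6 * 5 * 4 * 3 * 2 * 1
= 5040


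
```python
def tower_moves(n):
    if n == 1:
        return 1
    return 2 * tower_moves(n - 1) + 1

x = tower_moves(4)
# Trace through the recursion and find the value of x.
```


tower_moves(4)
= 2 * tower_moves(3) + 1
= 2 * (2 * tower_moves(2) + 1) + 1
= 2 * (2 * (2 * tower_moves(1) + 1) + 1) + 1
Now compute bottom-up:
tower_moves(1) = 1
tower_moves(2) = 2 * 1 + 1 = 3
tower_moves(3) = 2 * 3 + 1 = 7
tower_moves(4) = 2 * 7 + 1 = 15
= 15


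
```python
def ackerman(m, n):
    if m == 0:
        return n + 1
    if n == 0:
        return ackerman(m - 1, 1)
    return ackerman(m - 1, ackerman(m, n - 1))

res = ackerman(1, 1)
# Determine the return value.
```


ackerman(1, 1)
= ackerman(0, ackerman(1, 0))
First compute ackerman(1, 0) = 2
= ackerman(0, 2)
= 3


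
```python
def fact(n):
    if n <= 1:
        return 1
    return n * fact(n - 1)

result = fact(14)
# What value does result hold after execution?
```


fact(14)
= 14 * fact(13)
= 14 * 13 * fact(12)
= 14 * 13 * 12 * fact(11)
= 14 * 13 * 12 * 11 * fact(10)
= 14 * 13 * 12 * 11 * 10 * fact(9)
= 14 * 13 * 12 * 11 * 10 * 9 * fact(8)
= 14 * 13 * 12 * 11 * 10 * 9 * 8 * fact(7)
= 14 * 13 * 12 * 11 * 10 * 9 * 8 * 7 * fact(6)
= 14 * 13 * 12 * 11 * 10 * 9 * 8 * 7 * 6 * fact(5)
= 14 * 13 * 12 * 11 * 10 * 9 * 8 * 7 * 6 * 5 * fact(4)
= 14 * 13 * 12 * 11 * 10 * 9 * 8 * 7 * 6 * 5 * 4 * fact(3)
= 14 * 13 * 12 * 11 * 10 * 9 * 8 * 7 * 6 * 5 * 4 * 3 * fact(2)
= 14 * 13 * 12 * 11 * 10 * 9 * 8 * 7 * 6 * 5 * 4 * 3 * 2 * fact(1)
= 14 * 13 * 12 * 11 * 10 * 9 * 8 * 7 * 6 * 5 * 4 * 3 * 2 * 1
= 87178291200


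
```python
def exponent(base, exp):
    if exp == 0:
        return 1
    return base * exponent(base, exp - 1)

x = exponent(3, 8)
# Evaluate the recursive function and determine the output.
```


exponent(3, 8)
= 3 * exponent(3, 7)
= 3 * 3 * exponent(3, 6)
= 3 * 3 * 3 * exponent(3, 5)
= 3 * 3 * 3 * 3 * exponent(3, 4)
= 3 * 3 * 3 * 3 * 3 * exponent(3, 3)
= 3 * 3 * 3 * 3 * 3 * 3 * exponent(3, 2)
= 3 * 3 * 3 * 3 * 3 * 3 * 3 * exponent(3, 1)
= 3 * 3 * 3 * 3 * 3 * 3 * 3 * 3 * exponent(3, 0)
= 3 * 3 * 3 * 3 * 3 * 3 * 3 * 3 * 1
= 6561


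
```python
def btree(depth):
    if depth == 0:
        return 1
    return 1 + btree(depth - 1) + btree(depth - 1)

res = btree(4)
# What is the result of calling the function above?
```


btree(4)
= 1 + btree(3) + btree(3)
= 1 + 2 * btree(3)
btree(k) = 2^(k+1) - 1
btree(0) = 1
btree(1) = 3
btree(2) = 7
btree(3) = 15
btree(4) = 31
btree(4) = 2^5 - 1 = 31


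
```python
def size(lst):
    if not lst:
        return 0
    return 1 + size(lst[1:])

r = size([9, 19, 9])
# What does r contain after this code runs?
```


size([9, 19, 9])
= 1 + size([19, 9])
= 1 + 1 + size([9])
= 1 + 1 + 1 + size([])
= 1 + 1 + 1 + 0
= 3


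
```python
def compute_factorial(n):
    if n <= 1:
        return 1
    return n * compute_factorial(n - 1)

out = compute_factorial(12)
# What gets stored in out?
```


compute_factorial(12)
= 12 * compute_factorial(11)
= 12 * 11 * compute_factorial(10)
= 12 * 11 * 10 * compute_factorial(9)
= 12 * 11 * 10 * 9 * compute_factorial(8)
= 12 * 11 * 10 * 9 * 8 * compute_factorial(7)
= 12 * 11 * 10 * 9 * 8 * 7 * compute_factorial(6)
= 12 * 11 * 10 * 9 * 8 * 7 * 6 * compute_factorial(5)
= 12 * 11 * 10 * 9 * 8 * 7 * 6 * 5 * compute_factorial(4)
= 12 * 11 * 10 * 9 * 8 * 7 * 6 * 5 * 4 * compute_factorial(3)
= 12 * 11 * 10 * 9 * 8 * 7 * 6 * 5 * 4 * 3 * compute_factorial(2)
= 12 * 11 * 10 * 9 * 8 * 7 * 6 * 5 * 4 * 3 * 2 * compute_factorial(1)
= 12 * 11 * 10 * 9 * 8 * 7 * 6 * 5 * 4 * 3 * 2 * 1
= 479001600


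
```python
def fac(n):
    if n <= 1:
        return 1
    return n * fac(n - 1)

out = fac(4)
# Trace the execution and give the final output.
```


fac(4)
= 4 * fac(3)
= 4 * 3 * fac(2)
= 4 * 3 * 2 * fac(1)
= 4 * 3 * 2 * 1
= 24


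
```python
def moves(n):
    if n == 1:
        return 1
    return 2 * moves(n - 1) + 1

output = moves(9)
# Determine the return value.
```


moves(9)
= 2 * moves(8) + 1
= 2 * (2 * moves(7) + 1) + 1
= 2 * (2 * (2 * moves(6) + 1) + 1) + 1
= 2 * (2 * (2 * (2 * moves(5) + 1) + 1) + 1) + 1
= 2 * (2 * (2 * (2 * (2 * moves(4) + 1) + 1) + 1) + 1) + 1
= 2 * (2 * (2 * (2 * (2 * (2 * moves(3) + 1) + 1) + 1) + 1) + 1) + 1
= 2 * (2 * (2 * (2 * (2 * (2 * (2 * moves(2) + 1) + 1) + 1) + 1) + 1) + 1) + 1
= 2 * (2 * (2 * (2 * (2 * (2 * (2 * (2 * moves(1) + 1) + 1) + 1) + 1) + 1) + 1) + 1) + 1
Now compute bottom-up:
moves(1) = 1
moves(2) = 2 * 1 + 1 = 3
moves(3) = 2 * 3 + 1 = 7
moves(4) = 2 * 7 + 1 = 15
moves(5) = 2 * 15 + 1 = 31
moves(6) = 2 * 31 + 1 = 63
moves(7) = 2 * 63 + 1 = 127
moves(8) = 2 * 127 + 1 = 255
moves(9) = 2 * 255 + 1 = 511
= 511


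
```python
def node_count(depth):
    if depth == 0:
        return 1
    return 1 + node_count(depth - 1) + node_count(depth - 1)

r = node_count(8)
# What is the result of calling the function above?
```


node_count(8)
= 1 + node_count(7) + node_count(7)
= 1 + 2 * node_count(7)
node_count(k) = 2^(k+1) - 1
node_count(0) = 1
node_count(1) = 3
node_count(2) = 7
node_count(3) = 15
node_count(4) = 31
node_count(8) = 2^9 - 1 = 511


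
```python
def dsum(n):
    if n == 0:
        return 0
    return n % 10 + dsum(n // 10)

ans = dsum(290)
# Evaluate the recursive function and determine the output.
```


dsum(290)
= 0 + dsum(29)
= 0 + 9 + dsum(2)
= 0 + 9 + 2 + dsum(0)
= 0 + 9 + 2 + 0
= 11


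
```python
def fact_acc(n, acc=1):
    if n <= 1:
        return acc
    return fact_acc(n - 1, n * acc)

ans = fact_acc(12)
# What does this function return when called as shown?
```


fact_acc(12, 1)
= fact_acc(11, 12 * 1) = fact_acc(11, 12)
= fact_acc(10, 11 * 12) = fact_acc(10, 132)
= fact_acc(9, 10 * 132) = fact_acc(9, 1320)
= fact_acc(8, 9 * 1320) = fact_acc(8, 11880)
= fact_acc(7, 8 * 11880) = fact_acc(7, 95040)
= fact_acc(6, 7 * 95040) = fact_acc(6, 665280)
= fact_acc(5, 6 * 665280) = fact_acc(5, 3991680)
= fact_acc(4, 5 * 3991680) = fact_acc(4, 19958400)
= fact_acc(3, 4 * 19958400) = fact_acc(3, 79833600)
= fact_acc(2, 3 * 79833600) = fact_acc(2, 239500800)
= fact_acc(1, 2 * 239500800) = fact_acc(1, 479001600)
n <= 1, return acc = 479001600


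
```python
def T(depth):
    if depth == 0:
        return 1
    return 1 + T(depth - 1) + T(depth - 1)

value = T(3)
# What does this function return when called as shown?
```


T(3)
= 1 + T(2) + T(2)
= 1 + 2 * T(2)
T(k) = 2^(k+1) - 1
T(0) = 1
T(1) = 3
T(2) = 7
T(3) = 15
T(3) = 2^4 - 1 = 15


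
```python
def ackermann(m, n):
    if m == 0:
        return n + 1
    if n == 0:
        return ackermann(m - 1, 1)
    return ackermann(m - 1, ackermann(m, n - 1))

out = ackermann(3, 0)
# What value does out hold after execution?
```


ackermann(3, 0)
n == 0: return ackermann(2, 1)
= ackermann(2, 1) = 5
= 5


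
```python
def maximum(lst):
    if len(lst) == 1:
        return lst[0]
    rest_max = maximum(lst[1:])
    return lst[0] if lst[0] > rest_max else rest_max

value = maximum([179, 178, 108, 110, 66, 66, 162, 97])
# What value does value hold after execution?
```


maximum([179, 178, 108, 110, 66, 66, 162, 97])
= compare 179 with maximum([178, 108, 110, 66, 66, 162, 97])
= compare 178 with maximum([108, 110, 66, 66, 162, 97])
= compare 108 with maximum([110, 66, 66, 162, 97])
= compare 110 with maximum([66, 66, 162, 97])
= compare 66 with maximum([66, 162, 97])
= compare 66 with maximum([162, 97])
= compare 162 with maximum([97])
Base: maximum([97]) = 97
compare 162 with 97: max = 162
compare 66 with 162: max = 162
compare 66 with 162: max = 162
compare 110 with 162: max = 162
compare 108 with 162: max = 162
compare 178 with 162: max = 178
compare 179 with 178: max = 179
= 179
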